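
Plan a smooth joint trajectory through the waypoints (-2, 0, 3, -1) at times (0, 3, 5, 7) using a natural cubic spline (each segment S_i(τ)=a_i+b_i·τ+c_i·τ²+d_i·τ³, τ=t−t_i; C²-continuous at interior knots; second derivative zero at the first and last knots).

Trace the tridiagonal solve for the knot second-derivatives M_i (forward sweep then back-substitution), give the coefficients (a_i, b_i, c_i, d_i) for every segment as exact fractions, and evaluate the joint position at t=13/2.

Δ: Δ0=2/3, Δ1=3/2, Δ2=-2
row 1: diag=10, rhs=5; c'=1/5, d'=1/2
row 2: denom=8−2·1/5=38/5; d'=(-21−2·1/2)/(38/5)=-55/19
back: M2=-55/19
back: M1=1/2−1/5·-55/19=41/38
M: M0=0, M1=41/38, M2=-55/19, M3=0
seg 0: a=-2, c=M0/2=0, d=(M1−M0)/(6·3)=41/684, b=Δ0−h0·(2M0+M1)/6=29/228
seg 1: a=0, c=M1/2=41/76, d=(M2−M1)/(6·2)=-151/456, b=Δ1−h1·(2M1+M2)/6=199/114
seg 2: a=3, c=M2/2=-55/38, d=(M3−M2)/(6·2)=55/228, b=Δ2−h2·(2M2+M3)/6=-4/57
t_q=13/2 → seg 2, τ=3/2; S=3+-4/57·τ+-55/38·τ²+55/228·τ³=275/608

  seg 0: a=-2 b=29/228 c=0 d=41/684
  seg 1: a=0 b=199/114 c=41/76 d=-151/456
  seg 2: a=3 b=-4/57 c=-55/38 d=55/228
S(13/2) = 275/608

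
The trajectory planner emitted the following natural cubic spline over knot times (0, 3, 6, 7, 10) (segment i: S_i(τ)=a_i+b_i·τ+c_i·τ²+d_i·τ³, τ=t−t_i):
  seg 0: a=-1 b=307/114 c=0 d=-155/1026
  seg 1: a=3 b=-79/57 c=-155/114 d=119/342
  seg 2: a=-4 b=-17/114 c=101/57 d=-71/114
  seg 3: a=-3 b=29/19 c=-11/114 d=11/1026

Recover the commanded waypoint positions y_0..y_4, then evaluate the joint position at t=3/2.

y_0 = S_0(0) = a_0 = -1
y_1 = S_1(0) = a_1 = 3
y_2 = S_2(0) = a_2 = -4
y_3 = S_3(0) = a_3 = -3
y_4 = S_3(3) = 1
t_q=3/2 is in segment 0 (τ=3/2); S_0(τ)=769/304

y_0=-1 y_1=3 y_2=-4 y_3=-3 y_4=1
S(3/2) = 769/304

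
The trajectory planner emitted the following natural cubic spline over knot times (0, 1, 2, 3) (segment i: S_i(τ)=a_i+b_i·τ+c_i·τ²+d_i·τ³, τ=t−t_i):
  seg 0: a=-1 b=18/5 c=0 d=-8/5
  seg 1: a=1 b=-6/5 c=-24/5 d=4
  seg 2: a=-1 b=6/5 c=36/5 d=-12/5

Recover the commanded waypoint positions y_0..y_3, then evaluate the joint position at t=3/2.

y_0 = S_0(0) = a_0 = -1
y_1 = S_1(0) = a_1 = 1
y_2 = S_2(0) = a_2 = -1
y_3 = S_2(1) = 5
t_q=3/2 is in segment 1 (τ=1/2); S_1(τ)=-3/10

y_0=-1 y_1=1 y_2=-1 y_3=5
S(3/2) = -3/10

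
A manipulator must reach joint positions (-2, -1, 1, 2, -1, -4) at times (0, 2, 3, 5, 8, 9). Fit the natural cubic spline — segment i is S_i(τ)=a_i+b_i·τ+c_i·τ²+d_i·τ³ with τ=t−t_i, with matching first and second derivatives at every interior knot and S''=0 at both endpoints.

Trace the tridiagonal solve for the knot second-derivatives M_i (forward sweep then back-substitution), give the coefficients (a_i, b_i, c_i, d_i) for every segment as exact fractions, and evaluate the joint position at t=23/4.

Δ: Δ0=1/2, Δ1=2, Δ2=1/2, Δ3=-1, Δ4=-3
row 1: diag=6, rhs=9; c'=1/6, d'=3/2
row 2: denom=6−1·1/6=35/6; d'=(-9−1·3/2)/(35/6)=-9/5
row 3: denom=10−2·12/35=326/35; d'=(-9−2·-9/5)/(326/35)=-189/326
row 4: denom=8−3·105/326=2293/326; d'=(-12−3·-189/326)/(2293/326)=-3345/2293
back: M4=-3345/2293
back: M3=-189/326−105/326·-3345/2293=-252/2293
back: M2=-9/5−12/35·-252/2293=-4041/2293
back: M1=3/2−1/6·-4041/2293=4113/2293
M: M0=0, M1=4113/2293, M2=-4041/2293, M3=-252/2293, M4=-3345/2293, M5=0
seg 0: a=-2, c=M0/2=0, d=(M1−M0)/(6·2)=1371/9172, b=Δ0−h0·(2M0+M1)/6=-449/4586
seg 1: a=-1, c=M1/2=4113/4586, d=(M2−M1)/(6·1)=-1359/2293, b=Δ1−h1·(2M1+M2)/6=7777/4586
seg 2: a=1, c=M2/2=-4041/4586, d=(M3−M2)/(6·2)=1263/9172, b=Δ2−h2·(2M2+M3)/6=7849/4586
seg 3: a=2, c=M3/2=-126/2293, d=(M4−M3)/(6·3)=-1031/13758, b=Δ3−h3·(2M3+M4)/6=-737/4586
seg 4: a=-1, c=M4/2=-3345/4586, d=(M5−M4)/(6·1)=1115/4586, b=Δ4−h4·(2M4+M5)/6=-5764/2293
t_q=23/4 → seg 3, τ=3/4; S=2+-737/4586·τ+-126/2293·τ²+-1031/13758·τ³=533281/293504

  seg 0: a=-2 b=-449/4586 c=0 d=1371/9172
  seg 1: a=-1 b=7777/4586 c=4113/4586 d=-1359/2293
  seg 2: a=1 b=7849/4586 c=-4041/4586 d=1263/9172
  seg 3: a=2 b=-737/4586 c=-126/2293 d=-1031/13758
  seg 4: a=-1 b=-5764/2293 c=-3345/4586 d=1115/4586
S(23/4) = 533281/293504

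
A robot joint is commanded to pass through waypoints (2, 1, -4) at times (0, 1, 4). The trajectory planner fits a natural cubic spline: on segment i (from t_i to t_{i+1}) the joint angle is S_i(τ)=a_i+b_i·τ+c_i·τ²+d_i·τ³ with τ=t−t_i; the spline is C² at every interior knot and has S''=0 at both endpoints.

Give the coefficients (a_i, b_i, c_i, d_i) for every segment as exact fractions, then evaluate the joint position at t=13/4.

Δ: Δ0=-1, Δ1=-5/3
row 1: diag=8, rhs=-4; c'=3/8, d'=-1/2
back: M1=-1/2
M: M0=0, M1=-1/2, M2=0
seg 0: a=2, c=M0/2=0, d=(M1−M0)/(6·1)=-1/12, b=Δ0−h0·(2M0+M1)/6=-11/12
seg 1: a=1, c=M1/2=-1/4, d=(M2−M1)/(6·3)=1/36, b=Δ1−h1·(2M1+M2)/6=-7/6
t_q=13/4 → seg 1, τ=9/4; S=1+-7/6·τ+-1/4·τ²+1/36·τ³=-659/256

  seg 0: a=2 b=-11/12 c=0 d=-1/12
  seg 1: a=1 b=-7/6 c=-1/4 d=1/36
S(13/4) = -659/256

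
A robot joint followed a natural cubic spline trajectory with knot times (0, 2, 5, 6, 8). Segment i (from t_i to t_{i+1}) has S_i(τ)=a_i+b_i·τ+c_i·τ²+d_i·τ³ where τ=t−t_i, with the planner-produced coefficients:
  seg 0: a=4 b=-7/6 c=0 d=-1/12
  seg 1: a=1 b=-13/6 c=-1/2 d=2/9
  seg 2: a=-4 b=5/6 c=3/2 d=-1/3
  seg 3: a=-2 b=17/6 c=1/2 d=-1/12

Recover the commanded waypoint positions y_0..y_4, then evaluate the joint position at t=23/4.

y_0 = S_0(0) = a_0 = 4
y_1 = S_1(0) = a_1 = 1
y_2 = S_2(0) = a_2 = -4
y_3 = S_3(0) = a_3 = -2
y_4 = S_3(2) = 5
t_q=23/4 is in segment 2 (τ=3/4); S_2(τ)=-171/64

y_0=4 y_1=1 y_2=-4 y_3=-2 y_4=5
S(23/4) = -171/64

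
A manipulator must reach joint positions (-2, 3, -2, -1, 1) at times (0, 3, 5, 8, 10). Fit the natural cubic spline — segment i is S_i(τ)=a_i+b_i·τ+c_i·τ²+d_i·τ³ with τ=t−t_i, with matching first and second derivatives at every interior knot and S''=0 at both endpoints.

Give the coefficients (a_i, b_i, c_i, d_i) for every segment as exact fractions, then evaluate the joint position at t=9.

  seg 0: a=-2 b=5491/1740 c=0 d=-2591/15660
  seg 1: a=3 b=-1141/870 c=-2591/1740 d=519/1160
  seg 2: a=-2 b=-826/435 c=104/87 d=-589/3915
  seg 3: a=-1 b=527/435 c=-23/145 d=23/870
S(9) = 23/290

Δ: Δ0=5/3, Δ1=-5/2, Δ2=1/3, Δ3=1
row 1: diag=10, rhs=-25; c'=1/5, d'=-5/2
row 2: denom=10−2·1/5=48/5; d'=(17−2·-5/2)/(48/5)=55/24
row 3: denom=10−3·5/16=145/16; d'=(4−3·55/24)/(145/16)=-46/145
back: M3=-46/145
back: M2=55/24−5/16·-46/145=208/87
back: M1=-5/2−1/5·208/87=-2591/870
M: M0=0, M1=-2591/870, M2=208/87, M3=-46/145, M4=0
seg 0: a=-2, c=M0/2=0, d=(M1−M0)/(6·3)=-2591/15660, b=Δ0−h0·(2M0+M1)/6=5491/1740
seg 1: a=3, c=M1/2=-2591/1740, d=(M2−M1)/(6·2)=519/1160, b=Δ1−h1·(2M1+M2)/6=-1141/870
seg 2: a=-2, c=M2/2=104/87, d=(M3−M2)/(6·3)=-589/3915, b=Δ2−h2·(2M2+M3)/6=-826/435
seg 3: a=-1, c=M3/2=-23/145, d=(M4−M3)/(6·2)=23/870, b=Δ3−h3·(2M3+M4)/6=527/435
t_q=9 → seg 3, τ=1; S=-1+527/435·τ+-23/145·τ²+23/870·τ³=23/290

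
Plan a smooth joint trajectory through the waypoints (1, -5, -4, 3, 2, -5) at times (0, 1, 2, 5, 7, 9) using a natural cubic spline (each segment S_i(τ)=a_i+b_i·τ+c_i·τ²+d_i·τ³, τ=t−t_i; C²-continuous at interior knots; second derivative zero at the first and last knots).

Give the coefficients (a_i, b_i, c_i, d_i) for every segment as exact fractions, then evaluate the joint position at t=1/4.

  seg 0: a=1 b=-2183/282 c=0 d=491/282
  seg 1: a=-5 b=-355/141 c=491/94 d=-481/282
  seg 2: a=-4 b=793/282 c=5/47 d=-25/282
  seg 3: a=3 b=149/141 c=-65/94 d=-49/1128
  seg 4: a=2 b=-629/282 c=-179/188 d=179/1128
S(1/4) = -5463/6016

Δ: Δ0=-6, Δ1=1, Δ2=7/3, Δ3=-1/2, Δ4=-7/2
row 1: diag=4, rhs=42; c'=1/4, d'=21/2
row 2: denom=8−1·1/4=31/4; d'=(8−1·21/2)/(31/4)=-10/31
row 3: denom=10−3·12/31=274/31; d'=(-17−3·-10/31)/(274/31)=-497/274
row 4: denom=8−2·31/137=1034/137; d'=(-18−2·-497/274)/(1034/137)=-179/94
back: M4=-179/94
back: M3=-497/274−31/137·-179/94=-65/47
back: M2=-10/31−12/31·-65/47=10/47
back: M1=21/2−1/4·10/47=491/47
M: M0=0, M1=491/47, M2=10/47, M3=-65/47, M4=-179/94, M5=0
seg 0: a=1, c=M0/2=0, d=(M1−M0)/(6·1)=491/282, b=Δ0−h0·(2M0+M1)/6=-2183/282
seg 1: a=-5, c=M1/2=491/94, d=(M2−M1)/(6·1)=-481/282, b=Δ1−h1·(2M1+M2)/6=-355/141
seg 2: a=-4, c=M2/2=5/47, d=(M3−M2)/(6·3)=-25/282, b=Δ2−h2·(2M2+M3)/6=793/282
seg 3: a=3, c=M3/2=-65/94, d=(M4−M3)/(6·2)=-49/1128, b=Δ3−h3·(2M3+M4)/6=149/141
seg 4: a=2, c=M4/2=-179/188, d=(M5−M4)/(6·2)=179/1128, b=Δ4−h4·(2M4+M5)/6=-629/282
t_q=1/4 → seg 0, τ=1/4; S=1+-2183/282·τ+0·τ²+491/282·τ³=-5463/6016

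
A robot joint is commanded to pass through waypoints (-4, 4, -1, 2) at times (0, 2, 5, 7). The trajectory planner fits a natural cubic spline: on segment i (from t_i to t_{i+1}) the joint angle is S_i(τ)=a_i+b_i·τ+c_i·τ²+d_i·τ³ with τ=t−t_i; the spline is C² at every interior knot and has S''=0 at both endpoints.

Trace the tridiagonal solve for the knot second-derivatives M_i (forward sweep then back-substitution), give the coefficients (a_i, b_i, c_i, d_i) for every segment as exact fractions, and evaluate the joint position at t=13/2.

Δ: Δ0=4, Δ1=-5/3, Δ2=3/2
row 1: diag=10, rhs=-34; c'=3/10, d'=-17/5
row 2: denom=10−3·3/10=91/10; d'=(19−3·-17/5)/(91/10)=292/91
back: M2=292/91
back: M1=-17/5−3/10·292/91=-397/91
M: M0=0, M1=-397/91, M2=292/91, M3=0
seg 0: a=-4, c=M0/2=0, d=(M1−M0)/(6·2)=-397/1092, b=Δ0−h0·(2M0+M1)/6=1489/273
seg 1: a=4, c=M1/2=-397/182, d=(M2−M1)/(6·3)=53/126, b=Δ1−h1·(2M1+M2)/6=298/273
seg 2: a=-1, c=M2/2=146/91, d=(M3−M2)/(6·2)=-73/273, b=Δ2−h2·(2M2+M3)/6=-349/546
t_q=13/2 → seg 2, τ=3/2; S=-1+-349/546·τ+146/91·τ²+-73/273·τ³=545/728

  seg 0: a=-4 b=1489/273 c=0 d=-397/1092
  seg 1: a=4 b=298/273 c=-397/182 d=53/126
  seg 2: a=-1 b=-349/546 c=146/91 d=-73/273
S(13/2) = 545/728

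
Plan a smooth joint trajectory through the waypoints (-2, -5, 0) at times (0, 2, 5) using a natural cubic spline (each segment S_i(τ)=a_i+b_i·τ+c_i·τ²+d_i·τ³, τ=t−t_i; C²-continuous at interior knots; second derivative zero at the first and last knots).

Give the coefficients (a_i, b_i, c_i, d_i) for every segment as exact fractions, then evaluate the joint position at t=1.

  seg 0: a=-2 b=-32/15 c=0 d=19/120
  seg 1: a=-5 b=-7/30 c=19/20 d=-19/180
S(1) = -159/40

Δ: Δ0=-3/2, Δ1=5/3
row 1: diag=10, rhs=19; c'=3/10, d'=19/10
back: M1=19/10
M: M0=0, M1=19/10, M2=0
seg 0: a=-2, c=M0/2=0, d=(M1−M0)/(6·2)=19/120, b=Δ0−h0·(2M0+M1)/6=-32/15
seg 1: a=-5, c=M1/2=19/20, d=(M2−M1)/(6·3)=-19/180, b=Δ1−h1·(2M1+M2)/6=-7/30
t_q=1 → seg 0, τ=1; S=-2+-32/15·τ+0·τ²+19/120·τ³=-159/40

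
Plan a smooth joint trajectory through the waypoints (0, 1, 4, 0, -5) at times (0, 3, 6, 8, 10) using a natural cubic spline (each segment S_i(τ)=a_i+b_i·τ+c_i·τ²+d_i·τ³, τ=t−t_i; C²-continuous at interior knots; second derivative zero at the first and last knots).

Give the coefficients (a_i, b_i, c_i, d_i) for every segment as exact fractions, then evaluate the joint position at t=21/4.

  seg 0: a=0 b=-79/840 c=0 d=359/7560
  seg 1: a=1 b=499/420 c=359/840 d=-247/1512
  seg 2: a=4 b=-79/120 c=-73/70 d=125/672
  seg 3: a=0 b=-1091/420 c=41/560 d=-41/3360
S(21/4) = 71251/17920

Δ: Δ0=1/3, Δ1=1, Δ2=-2, Δ3=-5/2
row 1: diag=12, rhs=4; c'=1/4, d'=1/3
row 2: denom=10−3·1/4=37/4; d'=(-18−3·1/3)/(37/4)=-76/37
row 3: denom=8−2·8/37=280/37; d'=(-3−2·-76/37)/(280/37)=41/280
back: M3=41/280
back: M2=-76/37−8/37·41/280=-73/35
back: M1=1/3−1/4·-73/35=359/420
M: M0=0, M1=359/420, M2=-73/35, M3=41/280, M4=0
seg 0: a=0, c=M0/2=0, d=(M1−M0)/(6·3)=359/7560, b=Δ0−h0·(2M0+M1)/6=-79/840
seg 1: a=1, c=M1/2=359/840, d=(M2−M1)/(6·3)=-247/1512, b=Δ1−h1·(2M1+M2)/6=499/420
seg 2: a=4, c=M2/2=-73/70, d=(M3−M2)/(6·2)=125/672, b=Δ2−h2·(2M2+M3)/6=-79/120
seg 3: a=0, c=M3/2=41/560, d=(M4−M3)/(6·2)=-41/3360, b=Δ3−h3·(2M3+M4)/6=-1091/420
t_q=21/4 → seg 1, τ=9/4; S=1+499/420·τ+359/840·τ²+-247/1512·τ³=71251/17920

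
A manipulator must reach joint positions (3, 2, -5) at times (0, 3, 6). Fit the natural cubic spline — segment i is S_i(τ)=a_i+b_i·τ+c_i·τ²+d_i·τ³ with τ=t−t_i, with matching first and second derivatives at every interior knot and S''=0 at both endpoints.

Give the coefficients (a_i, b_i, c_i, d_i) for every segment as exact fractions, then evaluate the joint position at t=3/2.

Δ: Δ0=-1/3, Δ1=-7/3
row 1: diag=12, rhs=-12; c'=1/4, d'=-1
back: M1=-1
M: M0=0, M1=-1, M2=0
seg 0: a=3, c=M0/2=0, d=(M1−M0)/(6·3)=-1/18, b=Δ0−h0·(2M0+M1)/6=1/6
seg 1: a=2, c=M1/2=-1/2, d=(M2−M1)/(6·3)=1/18, b=Δ1−h1·(2M1+M2)/6=-4/3
t_q=3/2 → seg 0, τ=3/2; S=3+1/6·τ+0·τ²+-1/18·τ³=49/16

  seg 0: a=3 b=1/6 c=0 d=-1/18
  seg 1: a=2 b=-4/3 c=-1/2 d=1/18
S(3/2) = 49/16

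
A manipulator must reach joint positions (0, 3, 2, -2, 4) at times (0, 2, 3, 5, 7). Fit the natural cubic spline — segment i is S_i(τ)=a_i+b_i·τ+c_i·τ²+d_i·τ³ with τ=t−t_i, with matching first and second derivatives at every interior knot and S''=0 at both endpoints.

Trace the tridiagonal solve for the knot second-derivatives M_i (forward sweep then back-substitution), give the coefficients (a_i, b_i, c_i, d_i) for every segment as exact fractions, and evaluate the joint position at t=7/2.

  seg 0: a=0 b=71/32 c=0 d=-23/128
  seg 1: a=3 b=1/16 c=-69/64 d=1/64
  seg 2: a=2 b=-131/64 c=-33/32 d=135/256
  seg 3: a=-2 b=5/32 c=273/128 d=-91/256
S(7/2) = 1607/2048

Δ: Δ0=3/2, Δ1=-1, Δ2=-2, Δ3=3
row 1: diag=6, rhs=-15; c'=1/6, d'=-5/2
row 2: denom=6−1·1/6=35/6; d'=(-6−1·-5/2)/(35/6)=-3/5
row 3: denom=8−2·12/35=256/35; d'=(30−2·-3/5)/(256/35)=273/64
back: M3=273/64
back: M2=-3/5−12/35·273/64=-33/16
back: M1=-5/2−1/6·-33/16=-69/32
M: M0=0, M1=-69/32, M2=-33/16, M3=273/64, M4=0
seg 0: a=0, c=M0/2=0, d=(M1−M0)/(6·2)=-23/128, b=Δ0−h0·(2M0+M1)/6=71/32
seg 1: a=3, c=M1/2=-69/64, d=(M2−M1)/(6·1)=1/64, b=Δ1−h1·(2M1+M2)/6=1/16
seg 2: a=2, c=M2/2=-33/32, d=(M3−M2)/(6·2)=135/256, b=Δ2−h2·(2M2+M3)/6=-131/64
seg 3: a=-2, c=M3/2=273/128, d=(M4−M3)/(6·2)=-91/256, b=Δ3−h3·(2M3+M4)/6=5/32
t_q=7/2 → seg 2, τ=1/2; S=2+-131/64·τ+-33/32·τ²+135/256·τ³=1607/2048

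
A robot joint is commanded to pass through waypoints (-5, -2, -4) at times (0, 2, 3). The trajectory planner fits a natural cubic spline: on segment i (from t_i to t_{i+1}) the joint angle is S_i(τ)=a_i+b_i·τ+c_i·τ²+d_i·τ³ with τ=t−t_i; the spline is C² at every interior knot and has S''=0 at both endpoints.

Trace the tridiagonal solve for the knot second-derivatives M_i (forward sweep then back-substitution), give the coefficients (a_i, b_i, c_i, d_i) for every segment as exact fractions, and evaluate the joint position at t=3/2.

  seg 0: a=-5 b=8/3 c=0 d=-7/24
  seg 1: a=-2 b=-5/6 c=-7/4 d=7/12
S(3/2) = -127/64

Δ: Δ0=3/2, Δ1=-2
row 1: diag=6, rhs=-21; c'=1/6, d'=-7/2
back: M1=-7/2
M: M0=0, M1=-7/2, M2=0
seg 0: a=-5, c=M0/2=0, d=(M1−M0)/(6·2)=-7/24, b=Δ0−h0·(2M0+M1)/6=8/3
seg 1: a=-2, c=M1/2=-7/4, d=(M2−M1)/(6·1)=7/12, b=Δ1−h1·(2M1+M2)/6=-5/6
t_q=3/2 → seg 0, τ=3/2; S=-5+8/3·τ+0·τ²+-7/24·τ³=-127/64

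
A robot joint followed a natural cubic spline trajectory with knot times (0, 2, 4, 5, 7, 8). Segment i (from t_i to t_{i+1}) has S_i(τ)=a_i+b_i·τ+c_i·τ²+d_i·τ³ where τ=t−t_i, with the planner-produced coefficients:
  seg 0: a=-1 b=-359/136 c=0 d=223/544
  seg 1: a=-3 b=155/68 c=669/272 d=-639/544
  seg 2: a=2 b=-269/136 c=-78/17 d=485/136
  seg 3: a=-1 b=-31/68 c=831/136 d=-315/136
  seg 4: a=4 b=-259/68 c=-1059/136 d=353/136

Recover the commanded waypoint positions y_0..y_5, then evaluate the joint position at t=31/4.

y_0=-1 y_1=-3 y_2=2 y_3=-1 y_4=4 y_5=-5
S(31/4) = -18641/8704

y_0 = S_0(0) = a_0 = -1
y_1 = S_1(0) = a_1 = -3
y_2 = S_2(0) = a_2 = 2
y_3 = S_3(0) = a_3 = -1
y_4 = S_4(0) = a_4 = 4
y_5 = S_4(1) = -5
t_q=31/4 is in segment 4 (τ=3/4); S_4(τ)=-18641/8704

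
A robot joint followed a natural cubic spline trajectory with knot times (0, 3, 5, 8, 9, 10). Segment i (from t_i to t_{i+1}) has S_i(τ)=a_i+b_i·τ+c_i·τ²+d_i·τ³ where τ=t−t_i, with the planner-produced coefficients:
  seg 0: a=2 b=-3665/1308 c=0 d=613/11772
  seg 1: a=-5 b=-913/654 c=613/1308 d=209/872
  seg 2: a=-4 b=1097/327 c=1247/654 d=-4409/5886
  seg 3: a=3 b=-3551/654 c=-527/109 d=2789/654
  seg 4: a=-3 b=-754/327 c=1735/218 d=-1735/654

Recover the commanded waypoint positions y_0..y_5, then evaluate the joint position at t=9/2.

y_0 = S_0(0) = a_0 = 2
y_1 = S_1(0) = a_1 = -5
y_2 = S_2(0) = a_2 = -4
y_3 = S_3(0) = a_3 = 3
y_4 = S_4(0) = a_4 = -3
y_5 = S_4(1) = 0
t_q=9/2 is in segment 1 (τ=3/2); S_1(τ)=-36489/6976

y_0=2 y_1=-5 y_2=-4 y_3=3 y_4=-3 y_5=0
S(9/2) = -36489/6976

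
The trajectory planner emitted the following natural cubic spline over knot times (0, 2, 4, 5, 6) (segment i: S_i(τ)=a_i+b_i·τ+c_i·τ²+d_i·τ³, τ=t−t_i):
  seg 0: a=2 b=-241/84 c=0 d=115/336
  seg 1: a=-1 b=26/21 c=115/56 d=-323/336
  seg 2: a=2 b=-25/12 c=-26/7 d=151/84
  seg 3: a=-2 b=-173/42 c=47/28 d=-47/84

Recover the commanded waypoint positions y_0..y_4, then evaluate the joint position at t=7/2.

y_0=2 y_1=-1 y_2=2 y_3=-2 y_4=-5
S(7/2) = 2001/896

y_0 = S_0(0) = a_0 = 2
y_1 = S_1(0) = a_1 = -1
y_2 = S_2(0) = a_2 = 2
y_3 = S_3(0) = a_3 = -2
y_4 = S_3(1) = -5
t_q=7/2 is in segment 1 (τ=3/2); S_1(τ)=2001/896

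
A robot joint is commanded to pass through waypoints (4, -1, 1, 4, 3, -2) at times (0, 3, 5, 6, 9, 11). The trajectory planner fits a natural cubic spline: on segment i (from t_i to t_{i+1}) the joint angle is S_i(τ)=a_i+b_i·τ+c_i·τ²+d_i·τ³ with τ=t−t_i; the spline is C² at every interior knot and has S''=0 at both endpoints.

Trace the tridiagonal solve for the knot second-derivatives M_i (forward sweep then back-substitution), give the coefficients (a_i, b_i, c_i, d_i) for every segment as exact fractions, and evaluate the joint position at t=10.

  seg 0: a=4 b=-2925/1292 c=0 d=2315/34884
  seg 1: a=-1 b=-305/646 c=2315/3876 d=269/3876
  seg 2: a=1 b=5329/1938 c=3929/3876 d=-2959/3876
  seg 3: a=4 b=189/76 c=-1237/969 d=3913/34884
  seg 4: a=3 b=-1385/646 c=-345/1292 d=115/2584
S(10) = 1637/2584

Δ: Δ0=-5/3, Δ1=1, Δ2=3, Δ3=-1/3, Δ4=-5/2
row 1: diag=10, rhs=16; c'=1/5, d'=8/5
row 2: denom=6−2·1/5=28/5; d'=(12−2·8/5)/(28/5)=11/7
row 3: denom=8−1·5/28=219/28; d'=(-20−1·11/7)/(219/28)=-604/219
row 4: denom=10−3·28/73=646/73; d'=(-13−3·-604/219)/(646/73)=-345/646
back: M4=-345/646
back: M3=-604/219−28/73·-345/646=-2474/969
back: M2=11/7−5/28·-2474/969=3929/1938
back: M1=8/5−1/5·3929/1938=2315/1938
M: M0=0, M1=2315/1938, M2=3929/1938, M3=-2474/969, M4=-345/646, M5=0
seg 0: a=4, c=M0/2=0, d=(M1−M0)/(6·3)=2315/34884, b=Δ0−h0·(2M0+M1)/6=-2925/1292
seg 1: a=-1, c=M1/2=2315/3876, d=(M2−M1)/(6·2)=269/3876, b=Δ1−h1·(2M1+M2)/6=-305/646
seg 2: a=1, c=M2/2=3929/3876, d=(M3−M2)/(6·1)=-2959/3876, b=Δ2−h2·(2M2+M3)/6=5329/1938
seg 3: a=4, c=M3/2=-1237/969, d=(M4−M3)/(6·3)=3913/34884, b=Δ3−h3·(2M3+M4)/6=189/76
seg 4: a=3, c=M4/2=-345/1292, d=(M5−M4)/(6·2)=115/2584, b=Δ4−h4·(2M4+M5)/6=-1385/646
t_q=10 → seg 4, τ=1; S=3+-1385/646·τ+-345/1292·τ²+115/2584·τ³=1637/2584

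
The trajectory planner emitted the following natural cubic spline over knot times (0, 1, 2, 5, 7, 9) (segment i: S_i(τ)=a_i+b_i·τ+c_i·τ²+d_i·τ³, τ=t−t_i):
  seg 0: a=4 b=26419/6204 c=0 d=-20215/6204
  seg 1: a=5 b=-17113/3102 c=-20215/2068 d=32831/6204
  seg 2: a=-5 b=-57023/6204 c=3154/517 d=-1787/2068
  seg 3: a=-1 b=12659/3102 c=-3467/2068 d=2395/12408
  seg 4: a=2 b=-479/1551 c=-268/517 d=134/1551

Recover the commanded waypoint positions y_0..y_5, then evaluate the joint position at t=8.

y_0=4 y_1=5 y_2=-5 y_3=-1 y_4=2 y_5=0
S(8) = 651/517

y_0 = S_0(0) = a_0 = 4
y_1 = S_1(0) = a_1 = 5
y_2 = S_2(0) = a_2 = -5
y_3 = S_3(0) = a_3 = -1
y_4 = S_4(0) = a_4 = 2
y_5 = S_4(2) = 0
t_q=8 is in segment 4 (τ=1); S_4(τ)=651/517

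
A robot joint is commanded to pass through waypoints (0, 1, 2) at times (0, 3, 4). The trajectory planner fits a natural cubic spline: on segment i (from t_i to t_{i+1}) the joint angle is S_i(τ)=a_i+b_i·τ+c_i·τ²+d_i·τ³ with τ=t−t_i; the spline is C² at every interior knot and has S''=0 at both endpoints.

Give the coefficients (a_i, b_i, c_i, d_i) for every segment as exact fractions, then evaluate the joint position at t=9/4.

Δ: Δ0=1/3, Δ1=1
row 1: diag=8, rhs=4; c'=1/8, d'=1/2
back: M1=1/2
M: M0=0, M1=1/2, M2=0
seg 0: a=0, c=M0/2=0, d=(M1−M0)/(6·3)=1/36, b=Δ0−h0·(2M0+M1)/6=1/12
seg 1: a=1, c=M1/2=1/4, d=(M2−M1)/(6·1)=-1/12, b=Δ1−h1·(2M1+M2)/6=5/6
t_q=9/4 → seg 0, τ=9/4; S=0+1/12·τ+0·τ²+1/36·τ³=129/256

  seg 0: a=0 b=1/12 c=0 d=1/36
  seg 1: a=1 b=5/6 c=1/4 d=-1/12
S(9/4) = 129/256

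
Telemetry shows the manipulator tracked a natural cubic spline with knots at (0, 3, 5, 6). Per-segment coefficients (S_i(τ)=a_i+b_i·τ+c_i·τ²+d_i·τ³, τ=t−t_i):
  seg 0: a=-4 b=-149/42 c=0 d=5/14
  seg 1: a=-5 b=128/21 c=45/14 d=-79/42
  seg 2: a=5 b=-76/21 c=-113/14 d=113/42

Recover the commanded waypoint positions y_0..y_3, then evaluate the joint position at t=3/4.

y_0=-4 y_1=-5 y_2=5 y_3=-4
S(3/4) = -5833/896

y_0 = S_0(0) = a_0 = -4
y_1 = S_1(0) = a_1 = -5
y_2 = S_2(0) = a_2 = 5
y_3 = S_2(1) = -4
t_q=3/4 is in segment 0 (τ=3/4); S_0(τ)=-5833/896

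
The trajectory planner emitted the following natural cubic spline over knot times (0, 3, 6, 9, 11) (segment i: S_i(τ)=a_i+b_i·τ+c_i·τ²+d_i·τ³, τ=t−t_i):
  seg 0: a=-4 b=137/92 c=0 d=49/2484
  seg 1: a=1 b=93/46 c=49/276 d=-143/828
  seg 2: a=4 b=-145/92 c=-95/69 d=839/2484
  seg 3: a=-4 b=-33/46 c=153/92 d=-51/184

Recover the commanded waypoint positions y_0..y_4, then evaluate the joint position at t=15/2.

y_0=-4 y_1=1 y_2=4 y_3=-4 y_4=-1
S(15/2) = -237/736

y_0 = S_0(0) = a_0 = -4
y_1 = S_1(0) = a_1 = 1
y_2 = S_2(0) = a_2 = 4
y_3 = S_3(0) = a_3 = -4
y_4 = S_3(2) = -1
t_q=15/2 is in segment 2 (τ=3/2); S_2(τ)=-237/736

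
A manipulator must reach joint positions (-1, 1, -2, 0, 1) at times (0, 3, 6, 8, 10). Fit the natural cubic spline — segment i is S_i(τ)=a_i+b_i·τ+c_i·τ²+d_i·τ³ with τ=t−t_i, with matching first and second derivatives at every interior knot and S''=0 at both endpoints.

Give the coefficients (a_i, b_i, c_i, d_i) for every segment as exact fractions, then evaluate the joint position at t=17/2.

Δ: Δ0=2/3, Δ1=-1, Δ2=1, Δ3=1/2
row 1: diag=12, rhs=-10; c'=1/4, d'=-5/6
row 2: denom=10−3·1/4=37/4; d'=(12−3·-5/6)/(37/4)=58/37
row 3: denom=8−2·8/37=280/37; d'=(-3−2·58/37)/(280/37)=-227/280
back: M3=-227/280
back: M2=58/37−8/37·-227/280=61/35
back: M1=-5/6−1/4·61/35=-533/420
M: M0=0, M1=-533/420, M2=61/35, M3=-227/280, M4=0
seg 0: a=-1, c=M0/2=0, d=(M1−M0)/(6·3)=-533/7560, b=Δ0−h0·(2M0+M1)/6=1093/840
seg 1: a=1, c=M1/2=-533/840, d=(M2−M1)/(6·3)=253/1512, b=Δ1−h1·(2M1+M2)/6=-253/420
seg 2: a=-2, c=M2/2=61/70, d=(M3−M2)/(6·2)=-143/672, b=Δ2−h2·(2M2+M3)/6=13/120
seg 3: a=0, c=M3/2=-227/560, d=(M4−M3)/(6·2)=227/3360, b=Δ3−h3·(2M3+M4)/6=437/420
t_q=17/2 → seg 3, τ=1/2; S=0+437/420·τ+-227/560·τ²+227/3360·τ³=547/1280

  seg 0: a=-1 b=1093/840 c=0 d=-533/7560
  seg 1: a=1 b=-253/420 c=-533/840 d=253/1512
  seg 2: a=-2 b=13/120 c=61/70 d=-143/672
  seg 3: a=0 b=437/420 c=-227/560 d=227/3360
S(17/2) = 547/1280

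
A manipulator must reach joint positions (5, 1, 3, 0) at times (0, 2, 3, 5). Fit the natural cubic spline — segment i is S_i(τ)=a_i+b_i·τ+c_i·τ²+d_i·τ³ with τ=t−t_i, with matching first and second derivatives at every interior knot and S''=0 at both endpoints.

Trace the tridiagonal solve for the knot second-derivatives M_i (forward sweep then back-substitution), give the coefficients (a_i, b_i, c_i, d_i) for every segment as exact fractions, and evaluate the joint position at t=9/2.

  seg 0: a=5 b=-25/7 c=0 d=11/28
  seg 1: a=1 b=8/7 c=33/14 d=-3/2
  seg 2: a=3 b=19/14 c=-15/7 d=5/14
S(9/2) = 159/112

Δ: Δ0=-2, Δ1=2, Δ2=-3/2
row 1: diag=6, rhs=24; c'=1/6, d'=4
row 2: denom=6−1·1/6=35/6; d'=(-21−1·4)/(35/6)=-30/7
back: M2=-30/7
back: M1=4−1/6·-30/7=33/7
M: M0=0, M1=33/7, M2=-30/7, M3=0
seg 0: a=5, c=M0/2=0, d=(M1−M0)/(6·2)=11/28, b=Δ0−h0·(2M0+M1)/6=-25/7
seg 1: a=1, c=M1/2=33/14, d=(M2−M1)/(6·1)=-3/2, b=Δ1−h1·(2M1+M2)/6=8/7
seg 2: a=3, c=M2/2=-15/7, d=(M3−M2)/(6·2)=5/14, b=Δ2−h2·(2M2+M3)/6=19/14
t_q=9/2 → seg 2, τ=3/2; S=3+19/14·τ+-15/7·τ²+5/14·τ³=159/112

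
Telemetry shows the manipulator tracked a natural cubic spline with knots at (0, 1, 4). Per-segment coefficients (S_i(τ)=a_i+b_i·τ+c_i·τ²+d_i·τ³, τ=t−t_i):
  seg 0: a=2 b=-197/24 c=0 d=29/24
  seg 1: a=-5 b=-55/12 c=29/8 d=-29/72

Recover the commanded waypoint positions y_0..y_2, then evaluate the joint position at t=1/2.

y_0 = S_0(0) = a_0 = 2
y_1 = S_1(0) = a_1 = -5
y_2 = S_1(3) = 3
t_q=1/2 is in segment 0 (τ=1/2); S_0(τ)=-125/64

y_0=2 y_1=-5 y_2=3
S(1/2) = -125/64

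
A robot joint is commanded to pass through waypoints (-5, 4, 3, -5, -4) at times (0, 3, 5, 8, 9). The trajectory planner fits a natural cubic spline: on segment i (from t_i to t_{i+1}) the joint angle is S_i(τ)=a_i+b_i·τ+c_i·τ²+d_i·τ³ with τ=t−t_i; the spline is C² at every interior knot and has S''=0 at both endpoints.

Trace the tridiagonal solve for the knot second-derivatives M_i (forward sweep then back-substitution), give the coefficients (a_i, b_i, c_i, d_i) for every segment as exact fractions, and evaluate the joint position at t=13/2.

  seg 0: a=-5 b=5219/1356 c=0 d=-1151/12204
  seg 1: a=4 b=883/678 c=-1151/1356 d=-71/2712
  seg 2: a=3 b=-272/113 c=-341/339 d=935/3051
  seg 3: a=-5 b=-19/113 c=198/113 d=-66/113
S(13/2) = -1663/904

Δ: Δ0=3, Δ1=-1/2, Δ2=-8/3, Δ3=1
row 1: diag=10, rhs=-21; c'=1/5, d'=-21/10
row 2: denom=10−2·1/5=48/5; d'=(-13−2·-21/10)/(48/5)=-11/12
row 3: denom=8−3·5/16=113/16; d'=(22−3·-11/12)/(113/16)=396/113
back: M3=396/113
back: M2=-11/12−5/16·396/113=-682/339
back: M1=-21/10−1/5·-682/339=-1151/678
M: M0=0, M1=-1151/678, M2=-682/339, M3=396/113, M4=0
seg 0: a=-5, c=M0/2=0, d=(M1−M0)/(6·3)=-1151/12204, b=Δ0−h0·(2M0+M1)/6=5219/1356
seg 1: a=4, c=M1/2=-1151/1356, d=(M2−M1)/(6·2)=-71/2712, b=Δ1−h1·(2M1+M2)/6=883/678
seg 2: a=3, c=M2/2=-341/339, d=(M3−M2)/(6·3)=935/3051, b=Δ2−h2·(2M2+M3)/6=-272/113
seg 3: a=-5, c=M3/2=198/113, d=(M4−M3)/(6·1)=-66/113, b=Δ3−h3·(2M3+M4)/6=-19/113
t_q=13/2 → seg 2, τ=3/2; S=3+-272/113·τ+-341/339·τ²+935/3051·τ³=-1663/904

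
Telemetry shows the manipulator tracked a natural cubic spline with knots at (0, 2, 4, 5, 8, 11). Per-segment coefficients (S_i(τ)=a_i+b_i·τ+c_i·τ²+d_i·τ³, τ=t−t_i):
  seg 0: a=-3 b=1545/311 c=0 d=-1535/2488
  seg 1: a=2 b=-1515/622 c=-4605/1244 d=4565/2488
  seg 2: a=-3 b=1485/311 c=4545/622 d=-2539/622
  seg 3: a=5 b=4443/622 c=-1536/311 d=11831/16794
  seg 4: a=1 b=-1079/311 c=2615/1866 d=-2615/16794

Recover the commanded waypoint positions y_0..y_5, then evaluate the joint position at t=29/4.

y_0 = S_0(0) = a_0 = -3
y_1 = S_1(0) = a_1 = 2
y_2 = S_2(0) = a_2 = -3
y_3 = S_3(0) = a_3 = 5
y_4 = S_4(0) = a_4 = 1
y_5 = S_4(3) = -1
t_q=29/4 is in segment 3 (τ=9/4); S_3(τ)=162941/39808

y_0=-3 y_1=2 y_2=-3 y_3=5 y_4=1 y_5=-1
S(29/4) = 162941/39808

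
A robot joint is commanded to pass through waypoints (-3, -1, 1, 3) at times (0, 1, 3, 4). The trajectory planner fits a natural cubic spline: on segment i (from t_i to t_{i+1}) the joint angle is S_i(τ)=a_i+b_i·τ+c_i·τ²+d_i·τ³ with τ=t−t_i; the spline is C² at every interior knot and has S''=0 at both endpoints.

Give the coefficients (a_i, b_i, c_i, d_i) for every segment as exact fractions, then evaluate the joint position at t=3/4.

  seg 0: a=-3 b=9/4 c=0 d=-1/4
  seg 1: a=-1 b=3/2 c=-3/4 d=1/4
  seg 2: a=1 b=3/2 c=3/4 d=-1/4
S(3/4) = -363/256

Δ: Δ0=2, Δ1=1, Δ2=2
row 1: diag=6, rhs=-6; c'=1/3, d'=-1
row 2: denom=6−2·1/3=16/3; d'=(6−2·-1)/(16/3)=3/2
back: M2=3/2
back: M1=-1−1/3·3/2=-3/2
M: M0=0, M1=-3/2, M2=3/2, M3=0
seg 0: a=-3, c=M0/2=0, d=(M1−M0)/(6·1)=-1/4, b=Δ0−h0·(2M0+M1)/6=9/4
seg 1: a=-1, c=M1/2=-3/4, d=(M2−M1)/(6·2)=1/4, b=Δ1−h1·(2M1+M2)/6=3/2
seg 2: a=1, c=M2/2=3/4, d=(M3−M2)/(6·1)=-1/4, b=Δ2−h2·(2M2+M3)/6=3/2
t_q=3/4 → seg 0, τ=3/4; S=-3+9/4·τ+0·τ²+-1/4·τ³=-363/256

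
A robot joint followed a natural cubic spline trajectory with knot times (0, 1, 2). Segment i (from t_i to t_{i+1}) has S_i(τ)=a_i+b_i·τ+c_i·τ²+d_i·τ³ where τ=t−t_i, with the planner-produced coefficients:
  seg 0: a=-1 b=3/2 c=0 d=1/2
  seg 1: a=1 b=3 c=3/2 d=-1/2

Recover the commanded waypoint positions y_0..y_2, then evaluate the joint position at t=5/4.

y_0=-1 y_1=1 y_2=5
S(5/4) = 235/128

y_0 = S_0(0) = a_0 = -1
y_1 = S_1(0) = a_1 = 1
y_2 = S_1(1) = 5
t_q=5/4 is in segment 1 (τ=1/4); S_1(τ)=235/128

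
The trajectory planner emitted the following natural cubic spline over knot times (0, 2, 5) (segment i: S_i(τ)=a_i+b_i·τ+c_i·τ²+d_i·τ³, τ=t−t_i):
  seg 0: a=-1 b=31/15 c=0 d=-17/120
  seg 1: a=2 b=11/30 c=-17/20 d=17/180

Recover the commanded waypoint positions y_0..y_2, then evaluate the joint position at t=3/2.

y_0 = S_0(0) = a_0 = -1
y_1 = S_1(0) = a_1 = 2
y_2 = S_1(3) = -2
t_q=3/2 is in segment 0 (τ=3/2); S_0(τ)=519/320

y_0=-1 y_1=2 y_2=-2
S(3/2) = 519/320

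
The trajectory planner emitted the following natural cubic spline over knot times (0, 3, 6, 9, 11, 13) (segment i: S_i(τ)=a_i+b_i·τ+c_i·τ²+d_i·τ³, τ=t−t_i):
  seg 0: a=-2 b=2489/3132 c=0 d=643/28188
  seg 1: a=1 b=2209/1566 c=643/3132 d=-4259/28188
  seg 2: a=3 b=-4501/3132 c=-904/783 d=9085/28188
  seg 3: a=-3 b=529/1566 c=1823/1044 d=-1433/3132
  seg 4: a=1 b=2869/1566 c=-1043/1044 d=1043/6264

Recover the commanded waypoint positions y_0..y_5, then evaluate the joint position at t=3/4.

y_0 = S_0(0) = a_0 = -2
y_1 = S_1(0) = a_1 = 1
y_2 = S_2(0) = a_2 = 3
y_3 = S_3(0) = a_3 = -3
y_4 = S_4(0) = a_4 = 1
y_5 = S_4(2) = 2
t_q=3/4 is in segment 0 (τ=3/4); S_0(τ)=-31055/22272

y_0=-2 y_1=1 y_2=3 y_3=-3 y_4=1 y_5=2
S(3/4) = -31055/22272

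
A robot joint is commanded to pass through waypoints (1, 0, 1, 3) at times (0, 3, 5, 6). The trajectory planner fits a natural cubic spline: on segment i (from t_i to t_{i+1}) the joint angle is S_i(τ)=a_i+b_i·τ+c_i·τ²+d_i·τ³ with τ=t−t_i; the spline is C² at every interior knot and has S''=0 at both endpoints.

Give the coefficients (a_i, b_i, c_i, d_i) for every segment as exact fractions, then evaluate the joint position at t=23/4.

Δ: Δ0=-1/3, Δ1=1/2, Δ2=2
row 1: diag=10, rhs=5; c'=1/5, d'=1/2
row 2: denom=6−2·1/5=28/5; d'=(9−2·1/2)/(28/5)=10/7
back: M2=10/7
back: M1=1/2−1/5·10/7=3/14
M: M0=0, M1=3/14, M2=10/7, M3=0
seg 0: a=1, c=M0/2=0, d=(M1−M0)/(6·3)=1/84, b=Δ0−h0·(2M0+M1)/6=-37/84
seg 1: a=0, c=M1/2=3/28, d=(M2−M1)/(6·2)=17/168, b=Δ1−h1·(2M1+M2)/6=-5/42
seg 2: a=1, c=M2/2=5/7, d=(M3−M2)/(6·1)=-5/21, b=Δ2−h2·(2M2+M3)/6=32/21
t_q=23/4 → seg 2, τ=3/4; S=1+32/21·τ+5/7·τ²+-5/21·τ³=1095/448

  seg 0: a=1 b=-37/84 c=0 d=1/84
  seg 1: a=0 b=-5/42 c=3/28 d=17/168
  seg 2: a=1 b=32/21 c=5/7 d=-5/21
S(23/4) = 1095/448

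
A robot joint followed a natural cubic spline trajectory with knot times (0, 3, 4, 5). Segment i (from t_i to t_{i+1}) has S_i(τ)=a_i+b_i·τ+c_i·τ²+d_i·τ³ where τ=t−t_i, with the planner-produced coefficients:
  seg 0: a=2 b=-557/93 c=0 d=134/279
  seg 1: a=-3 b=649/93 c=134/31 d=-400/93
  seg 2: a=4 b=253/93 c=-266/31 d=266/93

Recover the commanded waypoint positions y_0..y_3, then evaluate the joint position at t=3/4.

y_0 = S_0(0) = a_0 = 2
y_1 = S_1(0) = a_1 = -3
y_2 = S_2(0) = a_2 = 4
y_3 = S_2(1) = 1
t_q=3/4 is in segment 0 (τ=3/4); S_0(τ)=-2271/992

y_0=2 y_1=-3 y_2=4 y_3=1
S(3/4) = -2271/992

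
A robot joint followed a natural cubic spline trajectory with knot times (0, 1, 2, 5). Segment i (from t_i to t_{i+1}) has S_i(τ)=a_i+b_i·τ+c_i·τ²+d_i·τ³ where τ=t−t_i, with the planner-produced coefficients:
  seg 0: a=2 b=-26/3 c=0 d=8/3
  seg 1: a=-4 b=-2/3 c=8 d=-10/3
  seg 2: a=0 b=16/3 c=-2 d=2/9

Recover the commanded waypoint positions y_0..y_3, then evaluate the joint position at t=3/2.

y_0=2 y_1=-4 y_2=0 y_3=4
S(3/2) = -11/4

y_0 = S_0(0) = a_0 = 2
y_1 = S_1(0) = a_1 = -4
y_2 = S_2(0) = a_2 = 0
y_3 = S_2(3) = 4
t_q=3/2 is in segment 1 (τ=1/2); S_1(τ)=-11/4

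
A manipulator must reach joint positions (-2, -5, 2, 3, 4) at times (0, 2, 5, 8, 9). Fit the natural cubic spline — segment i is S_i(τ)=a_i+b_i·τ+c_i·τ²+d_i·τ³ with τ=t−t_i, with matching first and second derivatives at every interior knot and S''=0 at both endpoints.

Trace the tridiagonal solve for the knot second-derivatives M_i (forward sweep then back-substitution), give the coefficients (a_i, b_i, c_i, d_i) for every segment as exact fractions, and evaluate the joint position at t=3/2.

Δ: Δ0=-3/2, Δ1=7/3, Δ2=1/3, Δ3=1
row 1: diag=10, rhs=23; c'=3/10, d'=23/10
row 2: denom=12−3·3/10=111/10; d'=(-12−3·23/10)/(111/10)=-63/37
row 3: denom=8−3·10/37=266/37; d'=(4−3·-63/37)/(266/37)=337/266
back: M3=337/266
back: M2=-63/37−10/37·337/266=-272/133
back: M1=23/10−3/10·-272/133=775/266
M: M0=0, M1=775/266, M2=-272/133, M3=337/266, M4=0
seg 0: a=-2, c=M0/2=0, d=(M1−M0)/(6·2)=775/3192, b=Δ0−h0·(2M0+M1)/6=-986/399
seg 1: a=-5, c=M1/2=775/532, d=(M2−M1)/(6·3)=-1319/4788, b=Δ1−h1·(2M1+M2)/6=353/798
seg 2: a=2, c=M2/2=-136/133, d=(M3−M2)/(6·3)=881/4788, b=Δ2−h2·(2M2+M3)/6=2785/1596
seg 3: a=3, c=M3/2=337/532, d=(M4−M3)/(6·1)=-337/1596, b=Δ3−h3·(2M3+M4)/6=461/798
t_q=3/2 → seg 0, τ=3/2; S=-2+-986/399·τ+0·τ²+775/3192·τ³=-5943/1216

  seg 0: a=-2 b=-986/399 c=0 d=775/3192
  seg 1: a=-5 b=353/798 c=775/532 d=-1319/4788
  seg 2: a=2 b=2785/1596 c=-136/133 d=881/4788
  seg 3: a=3 b=461/798 c=337/532 d=-337/1596
S(3/2) = -5943/1216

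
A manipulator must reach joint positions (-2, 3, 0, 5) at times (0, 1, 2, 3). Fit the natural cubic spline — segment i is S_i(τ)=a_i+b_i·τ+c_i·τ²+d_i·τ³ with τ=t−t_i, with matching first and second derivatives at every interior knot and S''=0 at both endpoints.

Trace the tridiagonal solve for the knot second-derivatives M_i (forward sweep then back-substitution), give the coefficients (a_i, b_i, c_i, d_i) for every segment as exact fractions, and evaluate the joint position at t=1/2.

Δ: Δ0=5, Δ1=-3, Δ2=5
row 1: diag=4, rhs=-48; c'=1/4, d'=-12
row 2: denom=4−1·1/4=15/4; d'=(48−1·-12)/(15/4)=16
back: M2=16
back: M1=-12−1/4·16=-16
M: M0=0, M1=-16, M2=16, M3=0
seg 0: a=-2, c=M0/2=0, d=(M1−M0)/(6·1)=-8/3, b=Δ0−h0·(2M0+M1)/6=23/3
seg 1: a=3, c=M1/2=-8, d=(M2−M1)/(6·1)=16/3, b=Δ1−h1·(2M1+M2)/6=-1/3
seg 2: a=0, c=M2/2=8, d=(M3−M2)/(6·1)=-8/3, b=Δ2−h2·(2M2+M3)/6=-1/3
t_q=1/2 → seg 0, τ=1/2; S=-2+23/3·τ+0·τ²+-8/3·τ³=3/2

  seg 0: a=-2 b=23/3 c=0 d=-8/3
  seg 1: a=3 b=-1/3 c=-8 d=16/3
  seg 2: a=0 b=-1/3 c=8 d=-8/3
S(1/2) = 3/2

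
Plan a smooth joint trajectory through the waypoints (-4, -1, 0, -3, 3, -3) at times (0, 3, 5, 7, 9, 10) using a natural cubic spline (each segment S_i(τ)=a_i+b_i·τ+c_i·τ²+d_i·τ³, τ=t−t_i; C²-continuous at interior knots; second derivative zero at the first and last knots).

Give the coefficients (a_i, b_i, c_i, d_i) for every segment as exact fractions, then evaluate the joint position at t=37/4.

Δ: Δ0=1, Δ1=1/2, Δ2=-3/2, Δ3=3, Δ4=-6
row 1: diag=10, rhs=-3; c'=1/5, d'=-3/10
row 2: denom=8−2·1/5=38/5; d'=(-12−2·-3/10)/(38/5)=-3/2
row 3: denom=8−2·5/19=142/19; d'=(27−2·-3/2)/(142/19)=285/71
row 4: denom=6−2·19/71=388/71; d'=(-54−2·285/71)/(388/71)=-1101/97
back: M4=-1101/97
back: M3=285/71−19/71·-1101/97=684/97
back: M2=-3/2−5/19·684/97=-651/194
back: M1=-3/10−1/5·-651/194=36/97
M: M0=0, M1=36/97, M2=-651/194, M3=684/97, M4=-1101/97, M5=0
seg 0: a=-4, c=M0/2=0, d=(M1−M0)/(6·3)=2/97, b=Δ0−h0·(2M0+M1)/6=79/97
seg 1: a=-1, c=M1/2=18/97, d=(M2−M1)/(6·2)=-241/776, b=Δ1−h1·(2M1+M2)/6=133/97
seg 2: a=0, c=M2/2=-651/388, d=(M3−M2)/(6·2)=673/776, b=Δ2−h2·(2M2+M3)/6=-313/194
seg 3: a=-3, c=M3/2=342/97, d=(M4−M3)/(6·2)=-595/388, b=Δ3−h3·(2M3+M4)/6=202/97
seg 4: a=3, c=M4/2=-1101/194, d=(M5−M4)/(6·1)=367/194, b=Δ4−h4·(2M4+M5)/6=-215/97
t_q=37/4 → seg 4, τ=1/4; S=3+-215/97·τ+-1101/194·τ²+367/194·τ³=26331/12416

  seg 0: a=-4 b=79/97 c=0 d=2/97
  seg 1: a=-1 b=133/97 c=18/97 d=-241/776
  seg 2: a=0 b=-313/194 c=-651/388 d=673/776
  seg 3: a=-3 b=202/97 c=342/97 d=-595/388
  seg 4: a=3 b=-215/97 c=-1101/194 d=367/194
S(37/4) = 26331/12416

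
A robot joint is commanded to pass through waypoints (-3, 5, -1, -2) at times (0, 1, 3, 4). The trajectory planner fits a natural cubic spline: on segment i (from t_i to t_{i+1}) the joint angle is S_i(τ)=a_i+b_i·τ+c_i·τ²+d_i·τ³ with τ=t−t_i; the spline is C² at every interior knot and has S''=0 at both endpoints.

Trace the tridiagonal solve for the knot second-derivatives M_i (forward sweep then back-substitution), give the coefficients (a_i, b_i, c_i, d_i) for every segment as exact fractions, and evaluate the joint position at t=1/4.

Δ: Δ0=8, Δ1=-3, Δ2=-1
row 1: diag=6, rhs=-66; c'=1/3, d'=-11
row 2: denom=6−2·1/3=16/3; d'=(12−2·-11)/(16/3)=51/8
back: M2=51/8
back: M1=-11−1/3·51/8=-105/8
M: M0=0, M1=-105/8, M2=51/8, M3=0
seg 0: a=-3, c=M0/2=0, d=(M1−M0)/(6·1)=-35/16, b=Δ0−h0·(2M0+M1)/6=163/16
seg 1: a=5, c=M1/2=-105/16, d=(M2−M1)/(6·2)=13/8, b=Δ1−h1·(2M1+M2)/6=29/8
seg 2: a=-1, c=M2/2=51/16, d=(M3−M2)/(6·1)=-17/16, b=Δ2−h2·(2M2+M3)/6=-25/8
t_q=1/4 → seg 0, τ=1/4; S=-3+163/16·τ+0·τ²+-35/16·τ³=-499/1024

  seg 0: a=-3 b=163/16 c=0 d=-35/16
  seg 1: a=5 b=29/8 c=-105/16 d=13/8
  seg 2: a=-1 b=-25/8 c=51/16 d=-17/16
S(1/4) = -499/1024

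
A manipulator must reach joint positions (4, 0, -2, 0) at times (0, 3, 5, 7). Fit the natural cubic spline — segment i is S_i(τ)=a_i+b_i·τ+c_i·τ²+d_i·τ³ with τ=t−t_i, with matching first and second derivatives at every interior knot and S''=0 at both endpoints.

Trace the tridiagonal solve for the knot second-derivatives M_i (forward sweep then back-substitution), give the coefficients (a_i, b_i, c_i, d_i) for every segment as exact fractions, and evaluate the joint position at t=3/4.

  seg 0: a=4 b=-73/57 c=0 d=-1/171
  seg 1: a=0 b=-82/57 c=-1/19 d=31/228
  seg 2: a=-2 b=-1/57 c=29/38 d=-29/228
S(3/4) = 3693/1216

Δ: Δ0=-4/3, Δ1=-1, Δ2=1
row 1: diag=10, rhs=2; c'=1/5, d'=1/5
row 2: denom=8−2·1/5=38/5; d'=(12−2·1/5)/(38/5)=29/19
back: M2=29/19
back: M1=1/5−1/5·29/19=-2/19
M: M0=0, M1=-2/19, M2=29/19, M3=0
seg 0: a=4, c=M0/2=0, d=(M1−M0)/(6·3)=-1/171, b=Δ0−h0·(2M0+M1)/6=-73/57
seg 1: a=0, c=M1/2=-1/19, d=(M2−M1)/(6·2)=31/228, b=Δ1−h1·(2M1+M2)/6=-82/57
seg 2: a=-2, c=M2/2=29/38, d=(M3−M2)/(6·2)=-29/228, b=Δ2−h2·(2M2+M3)/6=-1/57
t_q=3/4 → seg 0, τ=3/4; S=4+-73/57·τ+0·τ²+-1/171·τ³=3693/1216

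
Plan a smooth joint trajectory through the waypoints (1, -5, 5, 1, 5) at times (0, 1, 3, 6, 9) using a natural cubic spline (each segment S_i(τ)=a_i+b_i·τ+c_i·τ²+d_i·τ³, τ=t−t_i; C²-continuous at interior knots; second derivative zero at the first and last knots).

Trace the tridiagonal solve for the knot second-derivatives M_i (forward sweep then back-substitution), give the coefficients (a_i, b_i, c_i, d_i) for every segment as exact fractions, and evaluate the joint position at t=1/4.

Δ: Δ0=-6, Δ1=5, Δ2=-4/3, Δ3=4/3
row 1: diag=6, rhs=66; c'=1/3, d'=11
row 2: denom=10−2·1/3=28/3; d'=(-38−2·11)/(28/3)=-45/7
row 3: denom=12−3·9/28=309/28; d'=(16−3·-45/7)/(309/28)=988/309
back: M3=988/309
back: M2=-45/7−9/28·988/309=-768/103
back: M1=11−1/3·-768/103=1389/103
M: M0=0, M1=1389/103, M2=-768/103, M3=988/309, M4=0
seg 0: a=1, c=M0/2=0, d=(M1−M0)/(6·1)=463/206, b=Δ0−h0·(2M0+M1)/6=-1699/206
seg 1: a=-5, c=M1/2=1389/206, d=(M2−M1)/(6·2)=-719/412, b=Δ1−h1·(2M1+M2)/6=-155/103
seg 2: a=5, c=M2/2=-384/103, d=(M3−M2)/(6·3)=1646/2781, b=Δ2−h2·(2M2+M3)/6=466/103
seg 3: a=1, c=M3/2=494/309, d=(M4−M3)/(6·3)=-494/2781, b=Δ3−h3·(2M3+M4)/6=-192/103
t_q=1/4 → seg 0, τ=1/4; S=1+-1699/206·τ+0·τ²+463/206·τ³=-13537/13184

  seg 0: a=1 b=-1699/206 c=0 d=463/206
  seg 1: a=-5 b=-155/103 c=1389/206 d=-719/412
  seg 2: a=5 b=466/103 c=-384/103 d=1646/2781
  seg 3: a=1 b=-192/103 c=494/309 d=-494/2781
S(1/4) = -13537/13184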